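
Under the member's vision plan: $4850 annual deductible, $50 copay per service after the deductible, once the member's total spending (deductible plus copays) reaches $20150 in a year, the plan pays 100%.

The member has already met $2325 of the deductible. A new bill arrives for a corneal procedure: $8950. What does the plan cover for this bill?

$6375

Deductible still to meet: $4850 − $2325 = $2525.
The remaining $6425 (= $8950 − $2525) moves to the copay.
Copay on this service: $50.
Member responsibility before any cap: $2525 + $50 = $2575.
Cumulative spending $2325 + $2575 = $4900 stays under the $20150 maximum.
The insurer covers the remainder: $8950 − $2575 = $6375.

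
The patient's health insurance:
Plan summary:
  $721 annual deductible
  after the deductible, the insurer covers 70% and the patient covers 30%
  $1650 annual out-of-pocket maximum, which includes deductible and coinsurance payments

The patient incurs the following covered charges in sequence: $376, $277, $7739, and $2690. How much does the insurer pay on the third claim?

$6742

Claim 1 ($376): all of it applies to the deductible. Patient pays $376; OOP now $376. Insurer: $376 − $376 = $0.
Claim 2 ($277): all of it applies to the deductible. Cost to patient: $277. OOP to date $653. Insurer: $277 − $277 = $0.
Claim 3 ($7739): deductible takes $68, $7671 remains; 30% of $7671 = $2301.30. Together that's $68 + $2301.30 = $2369.30. Adding that to $653 gives $3022.30, past the $1650 cap; patient pays only $1650 − $653 = $997. Insurer: $7739 − $997 = $6742.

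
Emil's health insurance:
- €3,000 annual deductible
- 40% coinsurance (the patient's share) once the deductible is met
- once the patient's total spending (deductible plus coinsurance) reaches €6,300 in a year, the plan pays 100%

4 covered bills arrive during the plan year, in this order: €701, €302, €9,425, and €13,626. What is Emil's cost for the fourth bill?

€328.80

#1 (€701): fully absorbed by the deductible. Patient pays €701; OOP now €701.
#2 (€302): entire amount goes to the deductible. Patient pays €302; OOP now €1,003.
#3 (€9,425): deductible takes €1,997, €7,428 remains; coinsurance €7,428 × 40% = €2,971.20. Patient pays €4,968.20; OOP now €5,971.20.
#4 (€13,626): 40% coinsurance on €13,626 = €5,450.40. OOP would hit €11,421.60 > €6,300, so the cap limits the patient to €6,300 − €5,971.20 = €328.80.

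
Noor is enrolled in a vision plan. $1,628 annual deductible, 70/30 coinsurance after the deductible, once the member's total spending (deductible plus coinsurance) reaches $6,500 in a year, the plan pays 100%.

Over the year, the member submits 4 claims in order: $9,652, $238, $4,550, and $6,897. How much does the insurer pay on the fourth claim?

$5,868.60

#1 ($9,652): deductible takes $1,628, $8,024 remains; member's 30% is $2,407.20. Member pays $4,035.20; OOP now $4,035.20. Plan pays $9,652 − $4,035.20 = $5,616.80.
#2 ($238): 30% coinsurance on $238 = $71.40. Member pays $71.40; OOP now $4,106.60. Plan pays $238 − $71.40 = $166.60.
#3 ($4,550): deductible met; 30% of $4,550 = $1,365. Member pays $1,365; OOP now $5,471.60. Insurer: $4,550 − $1,365 = $3,185.
#4 ($6,897): deductible already satisfied, so member's share is 30% × $6,897 = $2,069.10. OOP would hit $7,540.70 > $6,500, so the cap limits the member to $6,500 − $5,471.60 = $1,028.40. Plan pays $6,897 − $1,028.40 = $5,868.60.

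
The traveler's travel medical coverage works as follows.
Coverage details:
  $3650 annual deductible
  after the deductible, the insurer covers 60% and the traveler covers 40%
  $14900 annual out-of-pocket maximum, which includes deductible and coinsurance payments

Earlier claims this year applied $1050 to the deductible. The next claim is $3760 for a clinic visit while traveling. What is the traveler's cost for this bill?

$3064

Remaining deductible: $3650 − $1050 = $2600.
After the $2600 deductible portion, $3760 − $2600 = $1160 is subject to coinsurance.
40% of $1160 = $464 falls to the traveler.
That puts the traveler's cost at $2600 + $464 = $3064 before any cap.
Total out-of-pocket so far would be $1050 + $3064 = $4114, below the $14900 cap — no reduction.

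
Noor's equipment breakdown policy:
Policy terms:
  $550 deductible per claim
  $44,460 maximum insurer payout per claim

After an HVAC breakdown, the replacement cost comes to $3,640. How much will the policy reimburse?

$3,090

After the deductible, $3,640 − $550 = $3,090 remains.
$3,090 is within the $44,460 limit, so the insurer pays $3,090.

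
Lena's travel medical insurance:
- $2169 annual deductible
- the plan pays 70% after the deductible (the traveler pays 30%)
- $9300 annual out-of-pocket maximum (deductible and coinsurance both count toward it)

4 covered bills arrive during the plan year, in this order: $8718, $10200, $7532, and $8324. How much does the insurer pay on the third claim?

$5425.70

Claim 1 ($8718): deductible takes $2169, $6549 remains; 30% of $6549 = $1964.70. Traveler pays $4133.70; OOP now $4133.70. Plan pays $8718 − $4133.70 = $4584.30.
Claim 2 ($10200): deductible met; 30% of $10200 = $3060. Traveler owes $3060 (running OOP $7193.70). Insurer: $10200 − $3060 = $7140.
Claim 3 ($7532): 30% coinsurance on $7532 = $2259.60. That would push OOP to $9453.30, over the $9300 cap, so traveler pays $9300 − $7193.70 = $2106.30. Plan pays $7532 − $2106.30 = $5425.70.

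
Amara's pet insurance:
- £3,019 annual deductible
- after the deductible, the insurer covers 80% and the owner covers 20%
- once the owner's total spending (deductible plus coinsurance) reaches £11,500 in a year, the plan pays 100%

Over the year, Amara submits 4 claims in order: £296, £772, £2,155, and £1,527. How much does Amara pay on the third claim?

£1,991.80

Bill 1, £296: fully absorbed by the deductible. Owner pays £296; OOP now £296.
Bill 2, £772: fully absorbed by the deductible. Cost to owner: £772. OOP to date £1,068.
Bill 3, £2,155: £1,951 to deductible, leaving £204; 20% of £204 = £40.80. Cost to owner: £1,991.80. OOP to date £3,059.80.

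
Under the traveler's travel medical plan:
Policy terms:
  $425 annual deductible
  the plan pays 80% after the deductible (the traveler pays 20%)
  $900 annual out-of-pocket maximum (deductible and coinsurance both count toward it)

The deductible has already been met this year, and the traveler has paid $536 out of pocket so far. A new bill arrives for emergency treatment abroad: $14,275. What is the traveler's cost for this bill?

$364

With the deductible met, the entire $14,275 is subject to coinsurance.
20% of $14,275 = $2,855 falls to the traveler.
Adding $2,855 to the $536 already spent would give $3,391, which exceeds the $900 cap; the traveler pays just $900 − $536 = $364.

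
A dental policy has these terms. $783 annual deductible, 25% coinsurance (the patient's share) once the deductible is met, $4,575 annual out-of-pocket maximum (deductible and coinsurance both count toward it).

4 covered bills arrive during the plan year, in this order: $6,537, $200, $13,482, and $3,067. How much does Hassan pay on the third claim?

$2,303.50

#1 ($6,537): $783 to deductible, leaving $5,754; coinsurance $5,754 × 25% = $1,438.50. Cost to patient: $2,221.50. OOP to date $2,221.50.
#2 ($200): deductible already satisfied, so patient's share is 25% × $200 = $50. Cost to patient: $50. OOP to date $2,271.50.
#3 ($13,482): 25% coinsurance on $13,482 = $3,370.50. Adding that to $2,271.50 gives $5,642, past the $4,575 cap; patient pays only $4,575 − $2,271.50 = $2,303.50.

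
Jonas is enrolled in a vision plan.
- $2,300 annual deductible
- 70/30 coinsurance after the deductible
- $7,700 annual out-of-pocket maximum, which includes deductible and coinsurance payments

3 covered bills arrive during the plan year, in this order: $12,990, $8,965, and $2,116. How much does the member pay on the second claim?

$2,193

Claim 1 — $12,990: deductible takes $2,300, $10,690 remains; member's 30% is $3,207. Member pays $5,507; OOP now $5,507.
Claim 2 — $8,965: deductible met; 30% of $8,965 = $2,689.50. Adding that to $5,507 gives $8,196.50, past the $7,700 cap; member pays only $7,700 − $5,507 = $2,193.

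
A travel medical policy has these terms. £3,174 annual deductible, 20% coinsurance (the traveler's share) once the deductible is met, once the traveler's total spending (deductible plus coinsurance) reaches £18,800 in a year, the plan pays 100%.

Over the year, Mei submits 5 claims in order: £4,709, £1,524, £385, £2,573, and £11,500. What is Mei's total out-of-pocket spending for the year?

#1 (£4,709): £3,174 to deductible, leaving £1,535; coinsurance £1,535 × 20% = £307. Cost to traveler: £3,481. OOP to date £3,481.
#2 (£1,524): deductible met; 20% of £1,524 = £304.80. Cost to traveler: £304.80. OOP to date £3,785.80.
#3 (£385): deductible met; 20% of £385 = £77. Traveler owes £77 (running OOP £3,862.80).
#4 (£2,573): 20% coinsurance on £2,573 = £514.60. Traveler owes £514.60 (running OOP £4,377.40).
#5 (£11,500): 20% coinsurance on £11,500 = £2,300. Traveler owes £2,300 (running OOP £6,677.40).
Total paid by the traveler: £3,481 + £304.80 + £77 + £514.60 + £2,300 = £6,677.40.

£6,677.40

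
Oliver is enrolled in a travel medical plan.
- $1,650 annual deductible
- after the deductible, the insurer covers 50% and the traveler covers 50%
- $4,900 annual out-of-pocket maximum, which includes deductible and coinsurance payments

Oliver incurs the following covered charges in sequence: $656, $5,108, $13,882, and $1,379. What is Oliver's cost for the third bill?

$1,193

Claim 1 — $656: all of it applies to the deductible. Traveler owes $656 (running OOP $656).
Claim 2 — $5,108: $994 finishes the deductible; $4,114 goes to coinsurance; traveler's 50% is $2,057. Cost to traveler: $3,051. OOP to date $3,707.
Claim 3 — $13,882: 50% coinsurance on $13,882 = $6,941. Adding that to $3,707 gives $10,648, past the $4,900 cap; traveler pays only $4,900 − $3,707 = $1,193.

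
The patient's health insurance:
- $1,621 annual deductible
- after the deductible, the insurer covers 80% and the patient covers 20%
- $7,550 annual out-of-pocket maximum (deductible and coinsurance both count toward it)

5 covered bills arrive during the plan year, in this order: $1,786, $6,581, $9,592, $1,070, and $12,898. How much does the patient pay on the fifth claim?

Bill 1, $1,786: deductible takes $1,621, $165 remains; coinsurance $165 × 20% = $33. Patient pays $1,654; OOP now $1,654.
Bill 2, $6,581: deductible already satisfied, so patient's share is 20% × $6,581 = $1,316.20. Patient owes $1,316.20 (running OOP $2,970.20).
Bill 3, $9,592: deductible already satisfied, so patient's share is 20% × $9,592 = $1,918.40. Patient pays $1,918.40; OOP now $4,888.60.
Bill 4, $1,070: deductible met; 20% of $1,070 = $214. Patient owes $214 (running OOP $5,102.60).
Bill 5, $12,898: 20% coinsurance on $12,898 = $2,579.60. OOP would hit $7,682.20 > $7,550, so the cap limits the patient to $7,550 − $5,102.60 = $2,447.40.

$2,447.40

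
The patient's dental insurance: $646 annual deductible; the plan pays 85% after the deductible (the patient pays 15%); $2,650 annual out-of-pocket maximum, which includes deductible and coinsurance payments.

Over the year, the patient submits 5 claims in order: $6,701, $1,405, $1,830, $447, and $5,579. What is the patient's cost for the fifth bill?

#1 ($6,701): $646 finishes the deductible; $6,055 goes to coinsurance; 15% of $6,055 = $908.25. Patient owes $1,554.25 (running OOP $1,554.25).
#2 ($1,405): deductible met; 15% of $1,405 = $210.75. Patient pays $210.75; OOP now $1,765.
#3 ($1,830): deductible already satisfied, so patient's share is 15% × $1,830 = $274.50. Cost to patient: $274.50. OOP to date $2,039.50.
#4 ($447): deductible met; 15% of $447 = $67.05. Cost to patient: $67.05. OOP to date $2,106.55.
#5 ($5,579): 15% coinsurance on $5,579 = $836.85. OOP would hit $2,943.40 > $2,650, so the cap limits the patient to $2,650 − $2,106.55 = $543.45.

$543.45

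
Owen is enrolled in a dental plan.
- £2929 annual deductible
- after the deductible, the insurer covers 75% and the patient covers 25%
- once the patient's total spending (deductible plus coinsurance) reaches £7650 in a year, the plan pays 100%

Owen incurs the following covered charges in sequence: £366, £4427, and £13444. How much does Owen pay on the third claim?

£3361

Claim 1 — £366: fully absorbed by the deductible. Patient pays £366; OOP now £366.
Claim 2 — £4427: £2563 finishes the deductible; £1864 goes to coinsurance; 25% of £1864 = £466. Patient owes £3029 (running OOP £3395).
Claim 3 — £13444: deductible met; 25% of £13444 = £3361. Patient pays £3361; OOP now £6756.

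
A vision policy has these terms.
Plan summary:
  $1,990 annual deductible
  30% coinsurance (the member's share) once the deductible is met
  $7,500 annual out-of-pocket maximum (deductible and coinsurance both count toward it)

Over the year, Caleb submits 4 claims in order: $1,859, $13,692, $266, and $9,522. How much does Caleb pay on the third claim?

$79.80

Claim 1 — $1,859: fully absorbed by the deductible. Cost to member: $1,859. OOP to date $1,859.
Claim 2 — $13,692: deductible takes $131, $13,561 remains; 30% of $13,561 = $4,068.30. Member pays $4,199.30; OOP now $6,058.30.
Claim 3 — $266: 30% coinsurance on $266 = $79.80. Member pays $79.80; OOP now $6,138.10.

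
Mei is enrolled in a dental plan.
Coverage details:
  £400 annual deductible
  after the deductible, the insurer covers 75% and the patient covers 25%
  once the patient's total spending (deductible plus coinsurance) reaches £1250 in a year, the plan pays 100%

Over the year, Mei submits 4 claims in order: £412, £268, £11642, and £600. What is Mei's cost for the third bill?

£780

Bill 1, £412: deductible takes £400, £12 remains; coinsurance £12 × 25% = £3. Cost to patient: £403. OOP to date £403.
Bill 2, £268: deductible already satisfied, so patient's share is 25% × £268 = £67. Patient owes £67 (running OOP £470).
Bill 3, £11642: deductible already satisfied, so patient's share is 25% × £11642 = £2910.50. That would push OOP to £3380.50, over the £1250 cap, so patient pays £1250 − £470 = £780.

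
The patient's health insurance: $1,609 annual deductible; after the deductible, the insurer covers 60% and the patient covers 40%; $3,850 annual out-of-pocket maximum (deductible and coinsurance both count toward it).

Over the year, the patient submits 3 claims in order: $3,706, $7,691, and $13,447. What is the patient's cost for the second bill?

Claim 1 ($3,706): $1,609 to deductible, leaving $2,097; coinsurance $2,097 × 40% = $838.80. Patient owes $2,447.80 (running OOP $2,447.80).
Claim 2 ($7,691): deductible met; 40% of $7,691 = $3,076.40. Adding that to $2,447.80 gives $5,524.20, past the $3,850 cap; patient pays only $3,850 − $2,447.80 = $1,402.20.

$1,402.20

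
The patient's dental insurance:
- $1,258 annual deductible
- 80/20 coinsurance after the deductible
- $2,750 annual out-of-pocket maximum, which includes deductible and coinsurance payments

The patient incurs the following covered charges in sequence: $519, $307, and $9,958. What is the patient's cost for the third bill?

Claim 1 ($519): fully absorbed by the deductible. Patient pays $519; OOP now $519.
Claim 2 ($307): entire amount goes to the deductible. Patient pays $307; OOP now $826.
Claim 3 ($9,958): $432 finishes the deductible; $9,526 goes to coinsurance; coinsurance $9,526 × 20% = $1,905.20. Together that's $432 + $1,905.20 = $2,337.20. Adding that to $826 gives $3,163.20, past the $2,750 cap; patient pays only $2,750 − $826 = $1,924.

$1,924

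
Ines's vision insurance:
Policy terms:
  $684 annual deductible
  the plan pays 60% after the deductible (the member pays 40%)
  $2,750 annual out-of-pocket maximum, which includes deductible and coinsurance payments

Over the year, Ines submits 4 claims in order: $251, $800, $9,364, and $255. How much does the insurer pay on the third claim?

$7,444.80

Claim 1 — $251: entire amount goes to the deductible. Cost to member: $251. OOP to date $251. Insurer: $251 − $251 = $0.
Claim 2 — $800: deductible takes $433, $367 remains; coinsurance $367 × 40% = $146.80. Cost to member: $579.80. OOP to date $830.80. Insurer: $800 − $579.80 = $220.20.
Claim 3 — $9,364: deductible already satisfied, so member's share is 40% × $9,364 = $3,745.60. OOP would hit $4,576.40 > $2,750, so the cap limits the member to $2,750 − $830.80 = $1,919.20. Insurer: $9,364 − $1,919.20 = $7,444.80.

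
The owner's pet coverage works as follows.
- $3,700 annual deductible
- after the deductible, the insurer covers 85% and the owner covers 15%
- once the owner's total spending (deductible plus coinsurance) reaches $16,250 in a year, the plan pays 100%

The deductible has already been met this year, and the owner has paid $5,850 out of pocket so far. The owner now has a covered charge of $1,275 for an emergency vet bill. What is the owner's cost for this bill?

The deductible is already satisfied, so the full bill goes to coinsurance.
Owner's 15% share of $1,275 is $191.25.
Year-to-date out-of-pocket becomes $5,850 + $191.25 = $6,041.25, still under the $16,250 maximum, so no cap applies.

$191.25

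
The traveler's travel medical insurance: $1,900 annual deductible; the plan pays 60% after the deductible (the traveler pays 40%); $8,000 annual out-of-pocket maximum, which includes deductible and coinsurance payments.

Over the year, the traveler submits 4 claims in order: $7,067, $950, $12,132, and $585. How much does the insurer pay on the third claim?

#1 ($7,067): $1,900 finishes the deductible; $5,167 goes to coinsurance; coinsurance $5,167 × 40% = $2,066.80. Cost to traveler: $3,966.80. OOP to date $3,966.80. Insurer: $7,067 − $3,966.80 = $3,100.20.
#2 ($950): deductible already satisfied, so traveler's share is 40% × $950 = $380. Cost to traveler: $380. OOP to date $4,346.80. Plan pays $950 − $380 = $570.
#3 ($12,132): deductible already satisfied, so traveler's share is 40% × $12,132 = $4,852.80. Adding that to $4,346.80 gives $9,199.60, past the $8,000 cap; traveler pays only $8,000 − $4,346.80 = $3,653.20. Plan pays $12,132 − $3,653.20 = $8,478.80.

$8,478.80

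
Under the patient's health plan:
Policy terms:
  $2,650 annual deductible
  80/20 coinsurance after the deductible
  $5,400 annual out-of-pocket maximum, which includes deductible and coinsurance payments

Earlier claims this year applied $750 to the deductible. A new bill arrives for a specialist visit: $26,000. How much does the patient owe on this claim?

$4,650

Deductible still to meet: $2,650 − $750 = $1,900.
That leaves $26,000 − $1,900 = $24,100 for coinsurance.
Coinsurance: $24,100 × 20% = $4,820.
That puts the patient's cost at $1,900 + $4,820 = $6,720 before any cap.
Year-to-date out-of-pocket would reach $750 + $6,720 = $7,470, above the $5,400 maximum, so the patient pays only $5,400 − $750 = $4,650.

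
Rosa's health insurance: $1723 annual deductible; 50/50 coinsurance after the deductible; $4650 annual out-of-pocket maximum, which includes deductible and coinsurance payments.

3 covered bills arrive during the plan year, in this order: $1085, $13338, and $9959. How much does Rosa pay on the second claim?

$3565

Claim 1 — $1085: fully absorbed by the deductible. Patient owes $1085 (running OOP $1085).
Claim 2 — $13338: deductible takes $638, $12700 remains; 50% of $12700 = $6350. Deductible plus coinsurance: $638 + $6350 = $6988. Adding that to $1085 gives $8073, past the $4650 cap; patient pays only $4650 − $1085 = $3565.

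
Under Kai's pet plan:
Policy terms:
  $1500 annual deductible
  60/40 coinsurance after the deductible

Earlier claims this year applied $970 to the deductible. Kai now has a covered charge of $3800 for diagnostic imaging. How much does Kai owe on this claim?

Remaining deductible: $1500 − $970 = $530.
After the $530 deductible portion, $3800 − $530 = $3270 is subject to coinsurance.
Owner's 40% share of $3270 is $1308.
That puts the owner's cost at $530 + $1308 = $1838.

$1838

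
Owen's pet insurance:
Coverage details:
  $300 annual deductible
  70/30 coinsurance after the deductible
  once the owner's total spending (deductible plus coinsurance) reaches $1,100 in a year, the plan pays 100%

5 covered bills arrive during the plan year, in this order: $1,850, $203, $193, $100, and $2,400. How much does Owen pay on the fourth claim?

$30

Claim 1 ($1,850): deductible takes $300, $1,550 remains; owner's 30% is $465. Owner owes $765 (running OOP $765).
Claim 2 ($203): deductible met; 30% of $203 = $60.90. Cost to owner: $60.90. OOP to date $825.90.
Claim 3 ($193): 30% coinsurance on $193 = $57.90. Cost to owner: $57.90. OOP to date $883.80.
Claim 4 ($100): 30% coinsurance on $100 = $30. Owner pays $30; OOP now $913.80.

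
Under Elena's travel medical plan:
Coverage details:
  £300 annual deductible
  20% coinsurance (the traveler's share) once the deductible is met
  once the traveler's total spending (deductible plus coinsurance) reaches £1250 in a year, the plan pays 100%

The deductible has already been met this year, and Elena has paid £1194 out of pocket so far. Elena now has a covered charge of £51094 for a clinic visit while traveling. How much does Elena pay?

With the deductible met, the entire £51094 is subject to coinsurance.
Traveler's 20% share of £51094 is £10218.80.
Year-to-date out-of-pocket would reach £1194 + £10218.80 = £11412.80, above the £1250 maximum, so the traveler pays only £1250 − £1194 = £56.

£56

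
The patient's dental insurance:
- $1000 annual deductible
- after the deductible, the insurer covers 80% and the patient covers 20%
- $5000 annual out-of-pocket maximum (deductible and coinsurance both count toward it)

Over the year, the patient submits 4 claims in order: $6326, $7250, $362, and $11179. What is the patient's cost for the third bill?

$72.40

Bill 1, $6326: $1000 to deductible, leaving $5326; patient's 20% is $1065.20. Cost to patient: $2065.20. OOP to date $2065.20.
Bill 2, $7250: 20% coinsurance on $7250 = $1450. Patient owes $1450 (running OOP $3515.20).
Bill 3, $362: 20% coinsurance on $362 = $72.40. Cost to patient: $72.40. OOP to date $3587.60.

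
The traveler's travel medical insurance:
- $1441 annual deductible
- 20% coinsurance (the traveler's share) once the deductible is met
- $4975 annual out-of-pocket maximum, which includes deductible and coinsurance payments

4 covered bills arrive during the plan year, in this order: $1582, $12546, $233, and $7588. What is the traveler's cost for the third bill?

$46.60

Claim 1 ($1582): $1441 to deductible, leaving $141; 20% of $141 = $28.20. Cost to traveler: $1469.20. OOP to date $1469.20.
Claim 2 ($12546): 20% coinsurance on $12546 = $2509.20. Cost to traveler: $2509.20. OOP to date $3978.40.
Claim 3 ($233): 20% coinsurance on $233 = $46.60. Traveler owes $46.60 (running OOP $4025).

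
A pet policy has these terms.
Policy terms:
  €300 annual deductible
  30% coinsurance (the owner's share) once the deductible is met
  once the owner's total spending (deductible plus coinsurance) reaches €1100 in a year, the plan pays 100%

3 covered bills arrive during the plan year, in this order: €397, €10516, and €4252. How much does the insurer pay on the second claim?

Claim 1 — €397: €300 finishes the deductible; €97 goes to coinsurance; owner's 30% is €29.10. Owner owes €329.10 (running OOP €329.10). Insurer: €397 − €329.10 = €67.90.
Claim 2 — €10516: deductible already satisfied, so owner's share is 30% × €10516 = €3154.80. That would push OOP to €3483.90, over the €1100 cap, so owner pays €1100 − €329.10 = €770.90. Insurer: €10516 − €770.90 = €9745.10.

€9745.10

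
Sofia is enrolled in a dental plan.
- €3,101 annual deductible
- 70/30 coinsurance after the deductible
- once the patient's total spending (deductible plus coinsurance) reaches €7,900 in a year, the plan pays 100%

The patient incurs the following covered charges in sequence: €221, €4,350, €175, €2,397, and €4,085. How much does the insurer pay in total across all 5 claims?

#1 (€221): all of it applies to the deductible. Patient pays €221; OOP now €221. Insurer: €221 − €221 = €0.
#2 (€4,350): €2,880 finishes the deductible; €1,470 goes to coinsurance; 30% of €1,470 = €441. Patient pays €3,321; OOP now €3,542. Insurer: €4,350 − €3,321 = €1,029.
#3 (€175): deductible met; 30% of €175 = €52.50. Patient owes €52.50 (running OOP €3,594.50). Insurer: €175 − €52.50 = €122.50.
#4 (€2,397): 30% coinsurance on €2,397 = €719.10. Patient pays €719.10; OOP now €4,313.60. Plan pays €2,397 − €719.10 = €1,677.90.
#5 (€4,085): 30% coinsurance on €4,085 = €1,225.50. Patient owes €1,225.50 (running OOP €5,539.10). Insurer: €4,085 − €1,225.50 = €2,859.50.
Insurer total: €0 + €1,029 + €122.50 + €1,677.90 + €2,859.50 = €5,688.90.

€5,688.90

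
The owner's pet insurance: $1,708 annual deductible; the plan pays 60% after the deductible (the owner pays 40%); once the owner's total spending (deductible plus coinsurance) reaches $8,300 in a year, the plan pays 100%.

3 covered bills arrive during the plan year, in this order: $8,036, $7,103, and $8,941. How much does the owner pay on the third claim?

$1,219.60

Bill 1, $8,036: $1,708 finishes the deductible; $6,328 goes to coinsurance; 40% of $6,328 = $2,531.20. Owner pays $4,239.20; OOP now $4,239.20.
Bill 2, $7,103: deductible already satisfied, so owner's share is 40% × $7,103 = $2,841.20. Owner owes $2,841.20 (running OOP $7,080.40).
Bill 3, $8,941: 40% coinsurance on $8,941 = $3,576.40. That would push OOP to $10,656.80, over the $8,300 cap, so owner pays $8,300 − $7,080.40 = $1,219.60.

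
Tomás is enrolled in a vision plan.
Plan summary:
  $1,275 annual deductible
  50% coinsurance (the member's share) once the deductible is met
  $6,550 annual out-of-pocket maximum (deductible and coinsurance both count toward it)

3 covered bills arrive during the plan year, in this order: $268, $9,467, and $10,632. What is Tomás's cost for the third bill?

$1,045

Bill 1, $268: entire amount goes to the deductible. Member owes $268 (running OOP $268).
Bill 2, $9,467: deductible takes $1,007, $8,460 remains; member's 50% is $4,230. Member owes $5,237 (running OOP $5,505).
Bill 3, $10,632: deductible met; 50% of $10,632 = $5,316. That would push OOP to $10,821, over the $6,550 cap, so member pays $6,550 − $5,505 = $1,045.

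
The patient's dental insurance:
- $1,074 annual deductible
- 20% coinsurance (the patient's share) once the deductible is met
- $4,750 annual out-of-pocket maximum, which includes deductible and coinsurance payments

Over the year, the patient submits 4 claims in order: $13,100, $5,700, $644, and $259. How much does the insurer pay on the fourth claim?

Claim 1 — $13,100: $1,074 to deductible, leaving $12,026; coinsurance $12,026 × 20% = $2,405.20. Cost to patient: $3,479.20. OOP to date $3,479.20. Plan pays $13,100 − $3,479.20 = $9,620.80.
Claim 2 — $5,700: deductible met; 20% of $5,700 = $1,140. Patient owes $1,140 (running OOP $4,619.20). Insurer: $5,700 − $1,140 = $4,560.
Claim 3 — $644: 20% coinsurance on $644 = $128.80. Patient owes $128.80 (running OOP $4,748). Insurer: $644 − $128.80 = $515.20.
Claim 4 — $259: deductible already satisfied, so patient's share is 20% × $259 = $51.80. OOP would hit $4,799.80 > $4,750, so the cap limits the patient to $4,750 − $4,748 = $2. Insurer: $259 − $2 = $257.

$257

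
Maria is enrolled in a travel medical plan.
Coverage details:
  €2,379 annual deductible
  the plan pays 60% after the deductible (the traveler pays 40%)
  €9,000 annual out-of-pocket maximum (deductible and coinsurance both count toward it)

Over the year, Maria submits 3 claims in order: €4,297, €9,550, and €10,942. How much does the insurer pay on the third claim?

Bill 1, €4,297: €2,379 finishes the deductible; €1,918 goes to coinsurance; coinsurance €1,918 × 40% = €767.20. Traveler owes €3,146.20 (running OOP €3,146.20). Plan pays €4,297 − €3,146.20 = €1,150.80.
Bill 2, €9,550: deductible already satisfied, so traveler's share is 40% × €9,550 = €3,820. Cost to traveler: €3,820. OOP to date €6,966.20. Plan pays €9,550 − €3,820 = €5,730.
Bill 3, €10,942: deductible met; 40% of €10,942 = €4,376.80. OOP would hit €11,343 > €9,000, so the cap limits the traveler to €9,000 − €6,966.20 = €2,033.80. Plan pays €10,942 − €2,033.80 = €8,908.20.

€8,908.20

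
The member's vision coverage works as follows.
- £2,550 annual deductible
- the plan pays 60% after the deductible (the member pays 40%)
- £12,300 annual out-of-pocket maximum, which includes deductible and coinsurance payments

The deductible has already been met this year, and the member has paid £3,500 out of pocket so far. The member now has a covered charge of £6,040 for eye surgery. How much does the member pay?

With the deductible met, the entire £6,040 is subject to coinsurance.
40% of £6,040 = £2,416 falls to the member.
Year-to-date out-of-pocket becomes £3,500 + £2,416 = £5,916, still under the £12,300 maximum, so no cap applies.

£2,416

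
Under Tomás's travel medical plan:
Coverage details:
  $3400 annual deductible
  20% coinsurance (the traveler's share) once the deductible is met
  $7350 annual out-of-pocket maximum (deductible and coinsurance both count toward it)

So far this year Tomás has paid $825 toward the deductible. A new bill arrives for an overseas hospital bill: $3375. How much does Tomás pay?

$825 of the $3400 deductible is already met, leaving $2575.
After the $2575 deductible portion, $3375 − $2575 = $800 is subject to coinsurance.
20% of $800 = $160 falls to the traveler.
So the traveler owes $2575 + $160 = $2735 before any cap.
Year-to-date out-of-pocket becomes $825 + $2735 = $3560, still under the $7350 maximum, so no cap applies.

$2735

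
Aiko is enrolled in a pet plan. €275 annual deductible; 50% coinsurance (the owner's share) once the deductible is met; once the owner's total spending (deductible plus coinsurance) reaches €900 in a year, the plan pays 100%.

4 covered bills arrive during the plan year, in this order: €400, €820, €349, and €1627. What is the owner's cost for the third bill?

#1 (€400): €275 finishes the deductible; €125 goes to coinsurance; 50% of €125 = €62.50. Owner owes €337.50 (running OOP €337.50).
#2 (€820): deductible already satisfied, so owner's share is 50% × €820 = €410. Owner pays €410; OOP now €747.50.
#3 (€349): deductible already satisfied, so owner's share is 50% × €349 = €174.50. Adding that to €747.50 gives €922, past the €900 cap; owner pays only €900 − €747.50 = €152.50.

€152.50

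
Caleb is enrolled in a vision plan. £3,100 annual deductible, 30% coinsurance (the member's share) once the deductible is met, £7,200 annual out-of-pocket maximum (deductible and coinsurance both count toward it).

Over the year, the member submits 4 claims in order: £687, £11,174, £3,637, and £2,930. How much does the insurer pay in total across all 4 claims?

#1 (£687): entire amount goes to the deductible. Member owes £687 (running OOP £687). Insurer: £687 − £687 = £0.
#2 (£11,174): £2,413 to deductible, leaving £8,761; coinsurance £8,761 × 30% = £2,628.30. Member owes £5,041.30 (running OOP £5,728.30). Insurer: £11,174 − £5,041.30 = £6,132.70.
#3 (£3,637): 30% coinsurance on £3,637 = £1,091.10. Cost to member: £1,091.10. OOP to date £6,819.40. Plan pays £3,637 − £1,091.10 = £2,545.90.
#4 (£2,930): 30% coinsurance on £2,930 = £879. Adding that to £6,819.40 gives £7,698.40, past the £7,200 cap; member pays only £7,200 − £6,819.40 = £380.60. Insurer: £2,930 − £380.60 = £2,549.40.
Insurer total = bills − member's total = £18,428 − £7,200 = £11,228.

£11,228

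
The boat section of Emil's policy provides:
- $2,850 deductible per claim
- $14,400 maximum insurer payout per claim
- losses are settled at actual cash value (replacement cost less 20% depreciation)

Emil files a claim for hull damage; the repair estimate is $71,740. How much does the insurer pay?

Depreciate 20%: the covered value is $71,740 × 0.8 = $57,392.
After the deductible, $57,392 − $2,850 = $54,542 remains.
$54,542 exceeds the $14,400 limit, so the insurer pays the limit: $14,400.

$14,400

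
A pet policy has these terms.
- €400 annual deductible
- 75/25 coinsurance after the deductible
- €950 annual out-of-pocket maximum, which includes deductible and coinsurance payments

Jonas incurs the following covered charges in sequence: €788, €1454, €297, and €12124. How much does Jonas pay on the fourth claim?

€15.25

Claim 1 — €788: €400 finishes the deductible; €388 goes to coinsurance; 25% of €388 = €97. Owner owes €497 (running OOP €497).
Claim 2 — €1454: 25% coinsurance on €1454 = €363.50. Cost to owner: €363.50. OOP to date €860.50.
Claim 3 — €297: deductible already satisfied, so owner's share is 25% × €297 = €74.25. Owner owes €74.25 (running OOP €934.75).
Claim 4 — €12124: deductible met; 25% of €12124 = €3031. That would push OOP to €3965.75, over the €950 cap, so owner pays €950 − €934.75 = €15.25.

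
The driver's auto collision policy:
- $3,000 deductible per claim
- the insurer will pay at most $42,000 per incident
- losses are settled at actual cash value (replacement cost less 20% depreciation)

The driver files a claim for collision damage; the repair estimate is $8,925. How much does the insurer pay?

$4,140

Actual cash value after 20% depreciation: $8,925 × 80% = $7,140.
Less the $3,000 deductible: $7,140 − $3,000 = $4,140.
$4,140 is within the $42,000 limit, so the insurer pays $4,140.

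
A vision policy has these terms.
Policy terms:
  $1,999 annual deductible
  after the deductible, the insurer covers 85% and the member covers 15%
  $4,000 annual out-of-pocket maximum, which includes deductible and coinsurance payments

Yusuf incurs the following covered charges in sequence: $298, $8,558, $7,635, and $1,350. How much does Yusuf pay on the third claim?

Claim 1 — $298: fully absorbed by the deductible. Cost to member: $298. OOP to date $298.
Claim 2 — $8,558: $1,701 finishes the deductible; $6,857 goes to coinsurance; coinsurance $6,857 × 15% = $1,028.55. Member owes $2,729.55 (running OOP $3,027.55).
Claim 3 — $7,635: 15% coinsurance on $7,635 = $1,145.25. Adding that to $3,027.55 gives $4,172.80, past the $4,000 cap; member pays only $4,000 − $3,027.55 = $972.45.

$972.45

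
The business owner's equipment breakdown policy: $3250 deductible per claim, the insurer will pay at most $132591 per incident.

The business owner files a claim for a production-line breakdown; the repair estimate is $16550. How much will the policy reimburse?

$13300

Subtract the deductible: $16550 − $3250 = $13300.
$13300 is within the $132591 limit, so the insurer pays $13300.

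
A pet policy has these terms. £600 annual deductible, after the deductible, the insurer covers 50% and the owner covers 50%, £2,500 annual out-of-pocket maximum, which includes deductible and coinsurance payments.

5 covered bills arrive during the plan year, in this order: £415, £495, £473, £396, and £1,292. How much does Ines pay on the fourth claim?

£198

Claim 1 (£415): fully absorbed by the deductible. Cost to owner: £415. OOP to date £415.
Claim 2 (£495): £185 finishes the deductible; £310 goes to coinsurance; owner's 50% is £155. Owner pays £340; OOP now £755.
Claim 3 (£473): deductible met; 50% of £473 = £236.50. Cost to owner: £236.50. OOP to date £991.50.
Claim 4 (£396): deductible met; 50% of £396 = £198. Owner owes £198 (running OOP £1,189.50).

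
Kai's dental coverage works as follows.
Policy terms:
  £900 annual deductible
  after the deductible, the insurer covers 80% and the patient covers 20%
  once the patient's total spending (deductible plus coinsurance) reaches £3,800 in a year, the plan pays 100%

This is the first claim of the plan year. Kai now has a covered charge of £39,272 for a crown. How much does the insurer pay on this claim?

£35,472

Deductible not yet touched, so the first £900 of the bill goes to the deductible.
That leaves £39,272 − £900 = £38,372 for coinsurance.
Patient's 20% share of £38,372 is £7,674.40.
Patient responsibility before any cap: £900 + £7,674.40 = £8,574.40.
That would bring total out-of-pocket to £8,574.40, past the £3,800 cap. The patient is capped at £3,800 − £0 = £3,800 on this claim.
The insurer covers the remainder: £39,272 − £3,800 = £35,472.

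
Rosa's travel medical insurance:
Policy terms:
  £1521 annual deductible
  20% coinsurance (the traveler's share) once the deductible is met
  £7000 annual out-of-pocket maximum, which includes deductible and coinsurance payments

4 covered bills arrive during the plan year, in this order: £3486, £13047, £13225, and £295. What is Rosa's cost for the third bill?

£2476.60

Claim 1 — £3486: £1521 finishes the deductible; £1965 goes to coinsurance; traveler's 20% is £393. Traveler owes £1914 (running OOP £1914).
Claim 2 — £13047: 20% coinsurance on £13047 = £2609.40. Traveler pays £2609.40; OOP now £4523.40.
Claim 3 — £13225: 20% coinsurance on £13225 = £2645. Adding that to £4523.40 gives £7168.40, past the £7000 cap; traveler pays only £7000 − £4523.40 = £2476.60.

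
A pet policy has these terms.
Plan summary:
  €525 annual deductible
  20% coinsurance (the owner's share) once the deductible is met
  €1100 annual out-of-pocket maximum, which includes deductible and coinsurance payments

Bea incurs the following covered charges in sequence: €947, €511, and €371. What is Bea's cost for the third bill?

Claim 1 (€947): deductible takes €525, €422 remains; owner's 20% is €84.40. Owner pays €609.40; OOP now €609.40.
Claim 2 (€511): deductible already satisfied, so owner's share is 20% × €511 = €102.20. Cost to owner: €102.20. OOP to date €711.60.
Claim 3 (€371): deductible met; 20% of €371 = €74.20. Owner pays €74.20; OOP now €785.80.

€74.20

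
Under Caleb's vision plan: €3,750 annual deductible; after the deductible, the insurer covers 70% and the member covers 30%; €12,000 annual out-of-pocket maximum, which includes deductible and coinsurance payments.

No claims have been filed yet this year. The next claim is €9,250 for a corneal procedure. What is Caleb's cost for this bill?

€5,400

Deductible not yet touched, so the first €3,750 of the bill goes to the deductible.
After the €3,750 deductible portion, €9,250 − €3,750 = €5,500 is subject to coinsurance.
Coinsurance: €5,500 × 30% = €1,650.
Member responsibility before any cap: €3,750 + €1,650 = €5,400.
Total out-of-pocket so far would be €0 + €5,400 = €5,400, below the €12,000 cap — no reduction.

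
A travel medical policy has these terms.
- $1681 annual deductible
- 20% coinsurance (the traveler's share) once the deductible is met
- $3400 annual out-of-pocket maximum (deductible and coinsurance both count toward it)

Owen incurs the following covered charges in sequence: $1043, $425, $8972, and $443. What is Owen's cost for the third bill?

$1932

Claim 1 ($1043): all of it applies to the deductible. Cost to traveler: $1043. OOP to date $1043.
Claim 2 ($425): entire amount goes to the deductible. Traveler owes $425 (running OOP $1468).
Claim 3 ($8972): $213 finishes the deductible; $8759 goes to coinsurance; coinsurance $8759 × 20% = $1751.80. Deductible plus coinsurance: $213 + $1751.80 = $1964.80. OOP would hit $3432.80 > $3400, so the cap limits the traveler to $3400 − $1468 = $1932.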